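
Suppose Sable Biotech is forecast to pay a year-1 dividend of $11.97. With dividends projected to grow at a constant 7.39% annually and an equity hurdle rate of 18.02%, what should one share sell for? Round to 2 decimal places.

$112.61

Gordon growth model: P₀ = D₁/(r − g), with D₁ = 11.97 given directly.
P₀ = 11.9700 / (0.1802 − 0.0739) = 11.9700 / 0.1063 = 112.6058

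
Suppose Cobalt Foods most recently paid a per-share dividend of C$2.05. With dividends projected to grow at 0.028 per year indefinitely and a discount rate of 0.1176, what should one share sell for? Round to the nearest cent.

C$23.52

Gordon growth model: P₀ = D₁/(r − g). D₁ = 2.05 × (1 + 0.028) = 2.1074.
P₀ = 2.1074 / (0.1176 − 0.028) = 2.1074 / 0.0896 = 23.5201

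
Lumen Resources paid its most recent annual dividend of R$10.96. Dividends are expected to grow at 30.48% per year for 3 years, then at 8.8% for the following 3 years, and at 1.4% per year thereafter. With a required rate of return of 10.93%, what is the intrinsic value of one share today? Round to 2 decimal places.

Three-stage DDM. Project D₁…D_6; terminal Gordon value at t=6 with g = 0.014; discount at r = 0.1093.
D_1 = 14.3006
D_2 = 18.6594
D_3 = 24.3468
D_4 = 26.4893
D_5 = 28.8204
D_6 = 31.3566
TV_6 = 31.7956/(0.1093−0.014) = 333.6369
P₀ = Σ Dₜ/(1+r)ᵗ + TV_6/(1+r)^6 = 276.4225

R$276.42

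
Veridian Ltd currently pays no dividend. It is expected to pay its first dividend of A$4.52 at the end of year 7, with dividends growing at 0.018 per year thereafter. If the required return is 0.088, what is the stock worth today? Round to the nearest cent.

A$38.93

Deferred-dividend DDM. At t=6 the remaining stream is a growing perpetuity with first payment D_7 = 4.52.
V_6 = D_7/(r−g) = 4.52/(0.088−0.018) = 64.5714
P₀ = V_6/(1+r)^6 = 64.5714/(1+0.088)^6 = 38.9284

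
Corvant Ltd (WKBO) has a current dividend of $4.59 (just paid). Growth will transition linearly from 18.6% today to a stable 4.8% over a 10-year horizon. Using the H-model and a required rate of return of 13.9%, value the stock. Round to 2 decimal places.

H-model: P₀ = D₀[(1+g_L) + H(g_S−g_L)]/(r−g_L), with H = 10/2 = 5.
P₀ = 4.59 × [(1+0.048) + 5×(0.186−0.048)] / (0.139−0.048)
   = 4.59 × 1.7380 / 0.091 = 87.6640

$87.66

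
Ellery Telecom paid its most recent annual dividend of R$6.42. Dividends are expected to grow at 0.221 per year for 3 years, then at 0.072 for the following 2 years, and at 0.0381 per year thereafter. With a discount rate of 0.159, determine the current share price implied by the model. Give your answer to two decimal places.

R$89.90

Three-stage DDM. Project D₁…D_5; terminal Gordon value at t=5 with g = 0.0381; discount at r = 0.159.
D_1 = 7.8388
D_2 = 9.5712
D_3 = 11.6864
D_4 = 12.5279
D_5 = 13.4299
TV_5 = 13.9415/(0.159−0.0381) = 115.3146
P₀ = Σ Dₜ/(1+r)ᵗ + TV_5/(1+r)^5 = 89.8998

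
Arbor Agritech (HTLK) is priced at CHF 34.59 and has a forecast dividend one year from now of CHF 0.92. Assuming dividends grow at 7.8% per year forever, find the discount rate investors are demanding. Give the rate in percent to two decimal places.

10.46%

Rearranging the constant-growth DDM: r = D₁/P₀ + g.
r = 0.9200 / 34.59 + 0.078 = 0.02660 + 0.078 = 0.10460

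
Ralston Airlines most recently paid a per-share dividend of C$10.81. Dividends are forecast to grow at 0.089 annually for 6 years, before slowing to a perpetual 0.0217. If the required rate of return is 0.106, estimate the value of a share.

Two-stage DDM. Project D₁…D_6 at 0.089, terminal growth 0.0217, discount at r = 0.106.
D_1 = 11.7721
D_2 = 12.8198
D_3 = 13.9608
D_4 = 15.2033
D_5 = 16.5564
D_6 = 18.0299
Terminal value at t=6: TV = D_7/(r−g) = 18.4211/(0.106−0.0217) = 218.5188
P₀ = 11.7721/(1+0.106)^1 + 12.8198/(1+0.106)^2 + 13.9608/(1+0.106)^3 + 15.2033/(1+0.106)^4 + 16.5564/(1+0.106)^5 + 18.0299/(1+0.106)^6 + 218.5188/(1+0.106)^6 = 180.8460

C$180.85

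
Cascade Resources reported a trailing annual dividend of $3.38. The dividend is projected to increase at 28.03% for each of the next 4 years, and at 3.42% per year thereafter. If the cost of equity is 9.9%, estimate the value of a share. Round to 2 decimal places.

Two-stage DDM. Project D₁…D_4 at 0.2803, terminal growth 0.0342, discount at r = 0.099.
D_1 = 4.3274
D_2 = 5.5404
D_3 = 7.0934
D_4 = 9.0816
Terminal value at t=4: TV = D_5/(r−g) = 9.3922/(0.099−0.0342) = 144.9417
P₀ = 4.3274/(1+0.099)^1 + 5.5404/(1+0.099)^2 + 7.0934/(1+0.099)^3 + 9.0816/(1+0.099)^4 + 144.9417/(1+0.099)^4 = 119.4521

$119.45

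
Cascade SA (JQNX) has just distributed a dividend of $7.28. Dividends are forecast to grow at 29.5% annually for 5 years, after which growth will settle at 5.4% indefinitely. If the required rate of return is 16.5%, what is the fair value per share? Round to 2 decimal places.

$167.88

Two-stage DDM. Project D₁…D_5 at 0.295, terminal growth 0.054, discount at r = 0.165.
D_1 = 9.4276
D_2 = 12.2087
D_3 = 15.8103
D_4 = 20.4744
D_5 = 26.5143
Terminal value at t=5: TV = D_6/(r−g) = 27.9461/(0.165−0.054) = 251.7664
P₀ = 9.4276/(1+0.165)^1 + 12.2087/(1+0.165)^2 + 15.8103/(1+0.165)^3 + 20.4744/(1+0.165)^4 + 26.5143/(1+0.165)^5 + 251.7664/(1+0.165)^5 = 167.8760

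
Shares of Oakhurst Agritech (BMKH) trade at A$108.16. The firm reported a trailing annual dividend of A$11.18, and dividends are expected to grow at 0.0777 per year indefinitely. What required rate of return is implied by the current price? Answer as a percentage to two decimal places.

18.91%

Rearranging the constant-growth DDM: r = D₁/P₀ + g.
D₁ = 11.18 × (1 + 0.0777) = 12.0487.
r = 12.0487 / 108.16 + 0.0777 = 0.11140 + 0.0777 = 0.18910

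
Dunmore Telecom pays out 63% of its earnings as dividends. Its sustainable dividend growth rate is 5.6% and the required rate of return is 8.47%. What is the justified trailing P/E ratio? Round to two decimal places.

Justified trailing P/E = b(1+g)/(r−g) = 0.63×(1+0.056)/(0.0847−0.056) = 23.1805

23.18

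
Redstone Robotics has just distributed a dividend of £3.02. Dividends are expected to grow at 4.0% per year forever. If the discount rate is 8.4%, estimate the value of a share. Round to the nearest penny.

£71.38

Gordon growth model: P₀ = D₁/(r − g). D₁ = 3.02 × (1 + 0.04) = 3.1408.
P₀ = 3.1408 / (0.084 − 0.04) = 3.1408 / 0.044 = 71.3818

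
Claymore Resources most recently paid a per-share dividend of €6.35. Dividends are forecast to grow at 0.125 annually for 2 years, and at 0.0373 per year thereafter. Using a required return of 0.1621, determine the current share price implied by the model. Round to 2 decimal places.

€61.56

Two-stage DDM. Project D₁…D_2 at 0.125, terminal growth 0.0373, discount at r = 0.1621.
D_1 = 7.1437
D_2 = 8.0367
Terminal value at t=2: TV = D_3/(r−g) = 8.3365/(0.1621−0.0373) = 66.7988
P₀ = 7.1437/(1+0.1621)^1 + 8.0367/(1+0.1621)^2 + 66.7988/(1+0.1621)^2 = 61.5614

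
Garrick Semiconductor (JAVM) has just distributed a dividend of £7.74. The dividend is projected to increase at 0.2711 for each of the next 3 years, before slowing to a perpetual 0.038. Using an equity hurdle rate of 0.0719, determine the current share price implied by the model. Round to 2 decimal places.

£428.17

Two-stage DDM. Project D₁…D_3 at 0.2711, terminal growth 0.038, discount at r = 0.0719.
D_1 = 9.8383
D_2 = 12.5055
D_3 = 15.8957
Terminal value at t=3: TV = D_4/(r−g) = 16.4998/(0.0719−0.038) = 486.7184
P₀ = 9.8383/(1+0.0719)^1 + 12.5055/(1+0.0719)^2 + 15.8957/(1+0.0719)^3 + 486.7184/(1+0.0719)^3 = 428.1674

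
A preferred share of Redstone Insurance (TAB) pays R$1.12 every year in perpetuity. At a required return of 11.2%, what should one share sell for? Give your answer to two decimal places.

R$10.00

Zero-growth DDM (perpetuity): P₀ = D/r = 1.12 / 0.112 = 10.0000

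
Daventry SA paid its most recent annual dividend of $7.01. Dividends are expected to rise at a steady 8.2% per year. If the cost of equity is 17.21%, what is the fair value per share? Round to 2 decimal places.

Gordon growth model: P₀ = D₁/(r − g). D₁ = 7.01 × (1 + 0.082) = 7.5848.
P₀ = 7.5848 / (0.1721 − 0.082) = 7.5848 / 0.0901 = 84.1822

$84.18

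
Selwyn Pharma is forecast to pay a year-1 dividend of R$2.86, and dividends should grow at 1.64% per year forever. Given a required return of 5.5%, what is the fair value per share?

Gordon growth model: P₀ = D₁/(r − g), with D₁ = 2.86 given directly.
P₀ = 2.8600 / (0.055 − 0.0164) = 2.8600 / 0.0386 = 74.0933

R$74.09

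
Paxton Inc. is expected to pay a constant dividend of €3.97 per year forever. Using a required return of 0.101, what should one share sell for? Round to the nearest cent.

€39.31

Zero-growth DDM (perpetuity): P₀ = D/r = 3.97 / 0.101 = 39.3069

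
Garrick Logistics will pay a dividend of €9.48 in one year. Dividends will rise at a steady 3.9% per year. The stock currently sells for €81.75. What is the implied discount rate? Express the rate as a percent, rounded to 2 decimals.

15.50%

Rearranging the constant-growth DDM: r = D₁/P₀ + g.
r = 9.4800 / 81.75 + 0.039 = 0.11596 + 0.039 = 0.15496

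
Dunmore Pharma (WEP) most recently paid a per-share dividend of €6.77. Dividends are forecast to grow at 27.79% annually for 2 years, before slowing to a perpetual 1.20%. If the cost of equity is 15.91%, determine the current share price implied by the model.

Two-stage DDM. Project D₁…D_2 at 0.2779, terminal growth 0.012, discount at r = 0.1591.
D_1 = 8.6514
D_2 = 11.0556
Terminal value at t=2: TV = D_3/(r−g) = 11.1883/(0.1591−0.012) = 76.0589
P₀ = 8.6514/(1+0.1591)^1 + 11.0556/(1+0.1591)^2 + 76.0589/(1+0.1591)^2 = 72.3047

€72.30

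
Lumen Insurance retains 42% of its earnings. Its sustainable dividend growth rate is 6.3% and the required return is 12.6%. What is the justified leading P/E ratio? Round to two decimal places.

Payout ratio b = 1 − 0.42 = 0.58.
Justified leading P/E = b/(r−g) = 0.58/(0.126−0.063) = 9.2063

9.21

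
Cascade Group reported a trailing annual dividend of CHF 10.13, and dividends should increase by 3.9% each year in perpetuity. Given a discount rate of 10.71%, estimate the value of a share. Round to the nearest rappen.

Gordon growth model: P₀ = D₁/(r − g). D₁ = 10.13 × (1 + 0.039) = 10.5251.
P₀ = 10.5251 / (0.1071 − 0.039) = 10.5251 / 0.0681 = 154.5532

CHF 154.55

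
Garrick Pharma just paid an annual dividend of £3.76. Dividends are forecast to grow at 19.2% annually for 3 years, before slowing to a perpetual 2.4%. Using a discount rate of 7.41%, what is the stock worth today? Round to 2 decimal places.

£118.98

Two-stage DDM. Project D₁…D_3 at 0.192, terminal growth 0.024, discount at r = 0.0741.
D_1 = 4.4819
D_2 = 5.3424
D_3 = 6.3682
Terminal value at t=3: TV = D_4/(r−g) = 6.5210/(0.0741−0.024) = 130.1604
P₀ = 4.4819/(1+0.0741)^1 + 5.3424/(1+0.0741)^2 + 6.3682/(1+0.0741)^3 + 130.1604/(1+0.0741)^3 = 118.9801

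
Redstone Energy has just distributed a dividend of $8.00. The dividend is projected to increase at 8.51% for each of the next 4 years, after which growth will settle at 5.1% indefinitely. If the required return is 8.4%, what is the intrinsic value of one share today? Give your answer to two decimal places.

$287.90

Two-stage DDM. Project D₁…D_4 at 0.0851, terminal growth 0.051, discount at r = 0.084.
D_1 = 8.6808
D_2 = 9.4195
D_3 = 10.2211
D_4 = 11.0910
Terminal value at t=4: TV = D_5/(r−g) = 11.6566/(0.084−0.051) = 353.2302
P₀ = 8.6808/(1+0.084)^1 + 9.4195/(1+0.084)^2 + 10.2211/(1+0.084)^3 + 11.0910/(1+0.084)^4 + 353.2302/(1+0.084)^4 = 287.9049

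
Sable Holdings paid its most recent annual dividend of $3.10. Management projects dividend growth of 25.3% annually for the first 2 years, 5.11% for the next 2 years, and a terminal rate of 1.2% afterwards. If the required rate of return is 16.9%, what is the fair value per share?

Three-stage DDM. Project D₁…D_4; terminal Gordon value at t=4 with g = 0.012; discount at r = 0.169.
D_1 = 3.8843
D_2 = 4.8670
D_3 = 5.1157
D_4 = 5.3771
TV_4 = 5.4417/(0.169−0.012) = 34.6603
P₀ = Σ Dₜ/(1+r)ᵗ + TV_4/(1+r)^4 = 31.5258

$31.53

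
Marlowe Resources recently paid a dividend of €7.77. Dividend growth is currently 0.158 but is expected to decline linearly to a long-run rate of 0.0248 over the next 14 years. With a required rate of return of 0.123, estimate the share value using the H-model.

€154.86

H-model: P₀ = D₀[(1+g_L) + H(g_S−g_L)]/(r−g_L), with H = 14/2 = 7.
P₀ = 7.77 × [(1+0.0248) + 7×(0.158−0.0248)] / (0.123−0.0248)
   = 7.77 × 1.9572 / 0.0982 = 154.8620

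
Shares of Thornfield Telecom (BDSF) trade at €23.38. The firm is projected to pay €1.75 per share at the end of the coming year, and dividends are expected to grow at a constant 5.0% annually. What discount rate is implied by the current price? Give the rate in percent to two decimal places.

12.49%

Rearranging the constant-growth DDM: r = D₁/P₀ + g.
r = 1.7500 / 23.38 + 0.05 = 0.07485 + 0.05 = 0.12485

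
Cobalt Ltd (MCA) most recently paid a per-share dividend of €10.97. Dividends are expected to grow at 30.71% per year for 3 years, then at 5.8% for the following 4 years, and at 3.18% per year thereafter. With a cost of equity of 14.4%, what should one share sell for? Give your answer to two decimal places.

Three-stage DDM. Project D₁…D_7; terminal Gordon value at t=7 with g = 0.0318; discount at r = 0.144.
D_1 = 14.3389
D_2 = 18.7424
D_3 = 24.4981
D_4 = 25.9190
D_5 = 27.4223
D_6 = 29.0128
D_7 = 30.6956
TV_7 = 31.6717/(0.144−0.0318) = 282.2789
P₀ = Σ Dₜ/(1+r)ᵗ + TV_7/(1+r)^7 = 207.3352

€207.34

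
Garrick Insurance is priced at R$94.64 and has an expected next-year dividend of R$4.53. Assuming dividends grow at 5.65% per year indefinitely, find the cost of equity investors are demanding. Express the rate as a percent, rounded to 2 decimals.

10.44%

Rearranging the constant-growth DDM: r = D₁/P₀ + g.
r = 4.5300 / 94.64 + 0.0565 = 0.04787 + 0.0565 = 0.10437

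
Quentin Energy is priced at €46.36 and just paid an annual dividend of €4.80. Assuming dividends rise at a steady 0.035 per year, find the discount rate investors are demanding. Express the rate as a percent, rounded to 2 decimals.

14.22%

Rearranging the constant-growth DDM: r = D₁/P₀ + g.
D₁ = 4.80 × (1 + 0.035) = 4.9680.
r = 4.9680 / 46.36 + 0.035 = 0.10716 + 0.035 = 0.14216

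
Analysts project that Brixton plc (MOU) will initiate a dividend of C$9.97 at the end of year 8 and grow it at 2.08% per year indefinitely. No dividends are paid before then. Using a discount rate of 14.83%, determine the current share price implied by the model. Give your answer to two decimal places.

Deferred-dividend DDM. At t=7 the remaining stream is a growing perpetuity with first payment D_8 = 9.97.
V_7 = D_8/(r−g) = 9.97/(0.1483−0.0208) = 78.1961
P₀ = V_7/(1+r)^7 = 78.1961/(1+0.1483)^7 = 29.7028

C$29.70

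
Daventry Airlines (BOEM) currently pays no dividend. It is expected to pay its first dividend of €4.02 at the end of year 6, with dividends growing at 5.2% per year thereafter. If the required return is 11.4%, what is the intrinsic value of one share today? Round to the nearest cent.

€37.79

Deferred-dividend DDM. At t=5 the remaining stream is a growing perpetuity with first payment D_6 = 4.02.
V_5 = D_6/(r−g) = 4.02/(0.114−0.052) = 64.8387
P₀ = V_5/(1+r)^5 = 64.8387/(1+0.114)^5 = 37.7927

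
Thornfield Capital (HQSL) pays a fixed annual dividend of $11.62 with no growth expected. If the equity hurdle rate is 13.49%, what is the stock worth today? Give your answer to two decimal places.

Zero-growth DDM (perpetuity): P₀ = D/r = 11.62 / 0.1349 = 86.1379

$86.14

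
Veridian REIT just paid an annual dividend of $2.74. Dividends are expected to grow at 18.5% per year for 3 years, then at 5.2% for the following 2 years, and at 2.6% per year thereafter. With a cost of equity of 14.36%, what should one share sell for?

$36.72

Three-stage DDM. Project D₁…D_5; terminal Gordon value at t=5 with g = 0.026; discount at r = 0.1436.
D_1 = 3.2469
D_2 = 3.8476
D_3 = 4.5594
D_4 = 4.7965
D_5 = 5.0459
TV_5 = 5.1771/(0.1436−0.026) = 44.0227
P₀ = Σ Dₜ/(1+r)ᵗ + TV_5/(1+r)^5 = 36.7200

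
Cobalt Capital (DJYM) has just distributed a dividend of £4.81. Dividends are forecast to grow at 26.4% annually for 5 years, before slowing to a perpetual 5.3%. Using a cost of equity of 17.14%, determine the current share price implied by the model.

Two-stage DDM. Project D₁…D_5 at 0.264, terminal growth 0.053, discount at r = 0.1714.
D_1 = 6.0798
D_2 = 7.6849
D_3 = 9.7137
D_4 = 12.2782
D_5 = 15.5196
Terminal value at t=5: TV = D_6/(r−g) = 16.3421/(0.1714−0.053) = 138.0248
P₀ = 6.0798/(1+0.1714)^1 + 7.6849/(1+0.1714)^2 + 9.7137/(1+0.1714)^3 + 12.2782/(1+0.1714)^4 + 15.5196/(1+0.1714)^5 + 138.0248/(1+0.1714)^5 = 92.9708

£92.97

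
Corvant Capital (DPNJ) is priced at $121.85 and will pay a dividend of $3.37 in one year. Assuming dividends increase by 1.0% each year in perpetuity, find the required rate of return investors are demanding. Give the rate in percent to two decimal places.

Rearranging the constant-growth DDM: r = D₁/P₀ + g.
r = 3.3700 / 121.85 + 0.01 = 0.02766 + 0.01 = 0.03766

3.77%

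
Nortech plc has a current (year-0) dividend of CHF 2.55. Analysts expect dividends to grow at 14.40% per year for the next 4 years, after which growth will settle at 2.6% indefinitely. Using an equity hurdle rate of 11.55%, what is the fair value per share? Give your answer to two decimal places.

CHF 43.20

Two-stage DDM. Project D₁…D_4 at 0.144, terminal growth 0.026, discount at r = 0.1155.
D_1 = 2.9172
D_2 = 3.3373
D_3 = 3.8178
D_4 = 4.3676
Terminal value at t=4: TV = D_5/(r−g) = 4.4812/(0.1155−0.026) = 50.0690
P₀ = 2.9172/(1+0.1155)^1 + 3.3373/(1+0.1155)^2 + 3.8178/(1+0.1155)^3 + 4.3676/(1+0.1155)^4 + 50.0690/(1+0.1155)^4 = 43.2047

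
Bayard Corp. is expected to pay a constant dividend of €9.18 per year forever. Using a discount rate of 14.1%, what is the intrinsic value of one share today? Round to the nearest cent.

Zero-growth DDM (perpetuity): P₀ = D/r = 9.18 / 0.141 = 65.1064

€65.11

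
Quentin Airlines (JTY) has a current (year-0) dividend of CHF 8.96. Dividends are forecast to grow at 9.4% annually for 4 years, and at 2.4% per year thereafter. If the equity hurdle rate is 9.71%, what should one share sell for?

Two-stage DDM. Project D₁…D_4 at 0.094, terminal growth 0.024, discount at r = 0.0971.
D_1 = 9.8022
D_2 = 10.7237
D_3 = 11.7317
D_4 = 12.8345
Terminal value at t=4: TV = D_5/(r−g) = 13.1425/(0.0971−0.024) = 179.7877
P₀ = 9.8022/(1+0.0971)^1 + 10.7237/(1+0.0971)^2 + 11.7317/(1+0.0971)^3 + 12.8345/(1+0.0971)^4 + 179.7877/(1+0.0971)^4 = 159.6885

CHF 159.69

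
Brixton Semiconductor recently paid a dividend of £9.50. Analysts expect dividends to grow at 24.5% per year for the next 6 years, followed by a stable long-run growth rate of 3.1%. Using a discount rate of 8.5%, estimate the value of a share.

£508.84

Two-stage DDM. Project D₁…D_6 at 0.245, terminal growth 0.031, discount at r = 0.085.
D_1 = 11.8275
D_2 = 14.7252
D_3 = 18.3329
D_4 = 22.8245
D_5 = 28.4165
D_6 = 35.3785
Terminal value at t=6: TV = D_7/(r−g) = 36.4753/(0.085−0.031) = 675.4678
P₀ = 11.8275/(1+0.085)^1 + 14.7252/(1+0.085)^2 + 18.3329/(1+0.085)^3 + 22.8245/(1+0.085)^4 + 28.4165/(1+0.085)^5 + 35.3785/(1+0.085)^6 + 675.4678/(1+0.085)^6 = 508.8399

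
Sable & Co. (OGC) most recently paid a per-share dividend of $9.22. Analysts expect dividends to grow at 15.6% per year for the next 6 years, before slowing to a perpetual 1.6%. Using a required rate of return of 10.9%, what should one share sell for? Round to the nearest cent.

$193.34

Two-stage DDM. Project D₁…D_6 at 0.156, terminal growth 0.016, discount at r = 0.109.
D_1 = 10.6583
D_2 = 12.3210
D_3 = 14.2431
D_4 = 16.4650
D_5 = 19.0336
D_6 = 22.0028
Terminal value at t=6: TV = D_7/(r−g) = 22.3548/(0.109−0.016) = 240.3747
P₀ = 10.6583/(1+0.109)^1 + 12.3210/(1+0.109)^2 + 14.2431/(1+0.109)^3 + 16.4650/(1+0.109)^4 + 19.0336/(1+0.109)^5 + 22.0028/(1+0.109)^6 + 240.3747/(1+0.109)^6 = 193.3415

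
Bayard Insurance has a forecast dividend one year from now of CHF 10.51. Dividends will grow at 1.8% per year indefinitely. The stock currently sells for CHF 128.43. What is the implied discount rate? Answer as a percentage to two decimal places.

9.98%

Rearranging the constant-growth DDM: r = D₁/P₀ + g.
r = 10.5100 / 128.43 + 0.018 = 0.08183 + 0.018 = 0.09983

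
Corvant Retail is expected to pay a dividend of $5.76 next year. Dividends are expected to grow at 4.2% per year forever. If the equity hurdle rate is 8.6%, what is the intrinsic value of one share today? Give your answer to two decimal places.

Gordon growth model: P₀ = D₁/(r − g), with D₁ = 5.76 given directly.
P₀ = 5.7600 / (0.086 − 0.042) = 5.7600 / 0.044 = 130.9091

$130.91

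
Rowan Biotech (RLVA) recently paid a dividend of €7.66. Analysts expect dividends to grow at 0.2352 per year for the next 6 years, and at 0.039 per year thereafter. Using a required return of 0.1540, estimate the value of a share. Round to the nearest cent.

€162.78

Two-stage DDM. Project D₁…D_6 at 0.2352, terminal growth 0.039, discount at r = 0.154.
D_1 = 9.4616
D_2 = 11.6870
D_3 = 14.4358
D_4 = 17.8311
D_5 = 22.0250
D_6 = 27.2052
Terminal value at t=6: TV = D_7/(r−g) = 28.2662/(0.154−0.039) = 245.7934
P₀ = 9.4616/(1+0.154)^1 + 11.6870/(1+0.154)^2 + 14.4358/(1+0.154)^3 + 17.8311/(1+0.154)^4 + 22.0250/(1+0.154)^5 + 27.2052/(1+0.154)^6 + 245.7934/(1+0.154)^6 = 162.7759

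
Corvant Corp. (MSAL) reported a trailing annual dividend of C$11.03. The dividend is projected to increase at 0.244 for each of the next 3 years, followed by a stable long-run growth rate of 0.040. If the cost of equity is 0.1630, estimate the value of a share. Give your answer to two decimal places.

Two-stage DDM. Project D₁…D_3 at 0.244, terminal growth 0.04, discount at r = 0.163.
D_1 = 13.7213
D_2 = 17.0693
D_3 = 21.2342
Terminal value at t=3: TV = D_4/(r−g) = 22.0836/(0.163−0.04) = 179.5415
P₀ = 13.7213/(1+0.163)^1 + 17.0693/(1+0.163)^2 + 21.2342/(1+0.163)^3 + 179.5415/(1+0.163)^3 = 152.0538

C$152.05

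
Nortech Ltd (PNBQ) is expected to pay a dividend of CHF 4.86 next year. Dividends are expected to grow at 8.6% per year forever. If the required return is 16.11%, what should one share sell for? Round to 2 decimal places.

Gordon growth model: P₀ = D₁/(r − g), with D₁ = 4.86 given directly.
P₀ = 4.8600 / (0.1611 − 0.086) = 4.8600 / 0.0751 = 64.7137

CHF 64.71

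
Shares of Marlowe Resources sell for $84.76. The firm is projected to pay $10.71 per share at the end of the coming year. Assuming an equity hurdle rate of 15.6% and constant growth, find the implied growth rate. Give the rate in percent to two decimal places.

From P₀ = D₁/(r − g), the implied growth is g = r − D₁/P₀.
g = 0.156 − 10.71/84.76 = 0.156 − 0.12636 = 0.02964

2.96%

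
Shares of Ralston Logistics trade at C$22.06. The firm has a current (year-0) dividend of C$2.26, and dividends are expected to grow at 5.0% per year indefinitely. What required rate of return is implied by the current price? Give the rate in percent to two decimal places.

Rearranging the constant-growth DDM: r = D₁/P₀ + g.
D₁ = 2.26 × (1 + 0.05) = 2.3730.
r = 2.3730 / 22.06 + 0.05 = 0.10757 + 0.05 = 0.15757

15.76%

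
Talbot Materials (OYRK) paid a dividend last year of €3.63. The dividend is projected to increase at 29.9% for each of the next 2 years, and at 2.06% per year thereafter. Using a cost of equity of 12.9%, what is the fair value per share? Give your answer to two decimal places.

Two-stage DDM. Project D₁…D_2 at 0.299, terminal growth 0.0206, discount at r = 0.129.
D_1 = 4.7154
D_2 = 6.1253
Terminal value at t=2: TV = D_3/(r−g) = 6.2514/(0.129−0.0206) = 57.6702
P₀ = 4.7154/(1+0.129)^1 + 6.1253/(1+0.129)^2 + 57.6702/(1+0.129)^2 = 54.2263

€54.23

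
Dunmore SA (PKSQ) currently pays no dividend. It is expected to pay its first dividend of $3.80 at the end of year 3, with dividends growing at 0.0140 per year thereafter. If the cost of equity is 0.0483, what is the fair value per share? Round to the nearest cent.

$100.81

Deferred-dividend DDM. At t=2 the remaining stream is a growing perpetuity with first payment D_3 = 3.80.
V_2 = D_3/(r−g) = 3.80/(0.0483−0.014) = 110.7872
P₀ = V_2/(1+r)^2 = 110.7872/(1+0.0483)^2 = 100.8134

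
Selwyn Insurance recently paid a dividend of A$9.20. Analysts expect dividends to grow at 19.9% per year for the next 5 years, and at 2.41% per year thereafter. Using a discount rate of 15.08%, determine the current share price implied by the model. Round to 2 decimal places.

Two-stage DDM. Project D₁…D_5 at 0.199, terminal growth 0.0241, discount at r = 0.1508.
D_1 = 11.0308
D_2 = 13.2259
D_3 = 15.8579
D_4 = 19.0136
D_5 = 22.7973
Terminal value at t=5: TV = D_6/(r−g) = 23.3467/(0.1508−0.0241) = 184.2678
P₀ = 11.0308/(1+0.1508)^1 + 13.2259/(1+0.1508)^2 + 15.8579/(1+0.1508)^3 + 19.0136/(1+0.1508)^4 + 22.7973/(1+0.1508)^5 + 184.2678/(1+0.1508)^5 = 143.4088

A$143.41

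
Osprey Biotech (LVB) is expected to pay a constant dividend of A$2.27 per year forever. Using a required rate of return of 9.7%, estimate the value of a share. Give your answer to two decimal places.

A$23.40

Zero-growth DDM (perpetuity): P₀ = D/r = 2.27 / 0.097 = 23.4021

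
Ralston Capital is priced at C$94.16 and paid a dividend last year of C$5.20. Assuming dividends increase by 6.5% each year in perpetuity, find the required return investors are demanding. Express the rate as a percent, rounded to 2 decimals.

12.38%

Rearranging the constant-growth DDM: r = D₁/P₀ + g.
D₁ = 5.20 × (1 + 0.065) = 5.5380.
r = 5.5380 / 94.16 + 0.065 = 0.05881 + 0.065 = 0.12381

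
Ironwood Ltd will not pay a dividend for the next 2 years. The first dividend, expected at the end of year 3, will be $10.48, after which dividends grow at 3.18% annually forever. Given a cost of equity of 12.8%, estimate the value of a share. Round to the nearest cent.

Deferred-dividend DDM. At t=2 the remaining stream is a growing perpetuity with first payment D_3 = 10.48.
V_2 = D_3/(r−g) = 10.48/(0.128−0.0318) = 108.9397
P₀ = V_2/(1+r)^2 = 108.9397/(1+0.128)^2 = 85.6186

$85.62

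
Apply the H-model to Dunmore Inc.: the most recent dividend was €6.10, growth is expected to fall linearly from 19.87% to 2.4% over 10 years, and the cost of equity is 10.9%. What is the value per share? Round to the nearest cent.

H-model: P₀ = D₀[(1+g_L) + H(g_S−g_L)]/(r−g_L), with H = 10/2 = 5.
P₀ = 6.10 × [(1+0.024) + 5×(0.1987−0.024)] / (0.109−0.024)
   = 6.10 × 1.8975 / 0.085 = 136.1735

€136.17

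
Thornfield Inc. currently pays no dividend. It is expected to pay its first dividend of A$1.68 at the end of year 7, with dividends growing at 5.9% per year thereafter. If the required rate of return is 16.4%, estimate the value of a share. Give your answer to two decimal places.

Deferred-dividend DDM. At t=6 the remaining stream is a growing perpetuity with first payment D_7 = 1.68.
V_6 = D_7/(r−g) = 1.68/(0.164−0.059) = 16.0000
P₀ = V_6/(1+r)^6 = 16.0000/(1+0.164)^6 = 6.4328

A$6.43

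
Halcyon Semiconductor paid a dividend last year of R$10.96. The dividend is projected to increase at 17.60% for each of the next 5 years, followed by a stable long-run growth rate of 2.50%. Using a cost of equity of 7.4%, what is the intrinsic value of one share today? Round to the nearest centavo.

R$433.41

Two-stage DDM. Project D₁…D_5 at 0.176, terminal growth 0.025, discount at r = 0.074.
D_1 = 12.8890
D_2 = 15.1574
D_3 = 17.8251
D_4 = 20.9623
D_5 = 24.6517
Terminal value at t=5: TV = D_6/(r−g) = 25.2680/(0.074−0.025) = 515.6737
P₀ = 12.8890/(1+0.074)^1 + 15.1574/(1+0.074)^2 + 17.8251/(1+0.074)^3 + 20.9623/(1+0.074)^4 + 24.6517/(1+0.074)^5 + 515.6737/(1+0.074)^5 = 433.4091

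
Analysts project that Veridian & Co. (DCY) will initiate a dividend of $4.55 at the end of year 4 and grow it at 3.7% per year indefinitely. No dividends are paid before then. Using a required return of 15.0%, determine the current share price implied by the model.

$26.48

Deferred-dividend DDM. At t=3 the remaining stream is a growing perpetuity with first payment D_4 = 4.55.
V_3 = D_4/(r−g) = 4.55/(0.15−0.037) = 40.2655
P₀ = V_3/(1+r)^3 = 40.2655/(1+0.15)^3 = 26.4752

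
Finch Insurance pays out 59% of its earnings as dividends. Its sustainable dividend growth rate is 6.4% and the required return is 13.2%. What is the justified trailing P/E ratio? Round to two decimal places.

9.23

Justified trailing P/E = b(1+g)/(r−g) = 0.59×(1+0.064)/(0.132−0.064) = 9.2318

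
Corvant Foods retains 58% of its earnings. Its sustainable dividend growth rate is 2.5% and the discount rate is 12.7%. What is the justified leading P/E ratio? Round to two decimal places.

4.12

Payout ratio b = 1 − 0.58 = 0.42.
Justified leading P/E = b/(r−g) = 0.42/(0.127−0.025) = 4.1176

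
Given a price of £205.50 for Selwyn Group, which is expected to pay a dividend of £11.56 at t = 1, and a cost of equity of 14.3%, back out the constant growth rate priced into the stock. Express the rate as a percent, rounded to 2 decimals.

From P₀ = D₁/(r − g), the implied growth is g = r − D₁/P₀.
g = 0.143 − 11.56/205.50 = 0.143 − 0.05625 = 0.08675

8.67%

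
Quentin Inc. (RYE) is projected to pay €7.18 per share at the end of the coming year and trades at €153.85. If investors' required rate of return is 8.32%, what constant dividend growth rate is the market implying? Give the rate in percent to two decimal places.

From P₀ = D₁/(r − g), the implied growth is g = r − D₁/P₀.
g = 0.0832 − 7.18/153.85 = 0.0832 − 0.04667 = 0.03653

3.65%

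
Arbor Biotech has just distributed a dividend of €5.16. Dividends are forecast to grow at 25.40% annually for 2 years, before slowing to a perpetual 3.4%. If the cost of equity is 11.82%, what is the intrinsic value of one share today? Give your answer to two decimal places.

€91.97

Two-stage DDM. Project D₁…D_2 at 0.254, terminal growth 0.034, discount at r = 0.1182.
D_1 = 6.4706
D_2 = 8.1142
Terminal value at t=2: TV = D_3/(r−g) = 8.3901/(0.1182−0.034) = 99.6445
P₀ = 6.4706/(1+0.1182)^1 + 8.1142/(1+0.1182)^2 + 99.6445/(1+0.1182)^2 = 91.9680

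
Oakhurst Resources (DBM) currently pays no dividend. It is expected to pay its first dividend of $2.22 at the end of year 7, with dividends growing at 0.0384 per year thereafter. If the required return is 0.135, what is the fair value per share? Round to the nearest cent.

Deferred-dividend DDM. At t=6 the remaining stream is a growing perpetuity with first payment D_7 = 2.22.
V_6 = D_7/(r−g) = 2.22/(0.135−0.0384) = 22.9814
P₀ = V_6/(1+r)^6 = 22.9814/(1+0.135)^6 = 10.7498

$10.75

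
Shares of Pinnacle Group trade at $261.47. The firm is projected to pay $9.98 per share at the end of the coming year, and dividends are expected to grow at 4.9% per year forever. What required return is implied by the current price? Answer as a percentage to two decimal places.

8.72%

Rearranging the constant-growth DDM: r = D₁/P₀ + g.
r = 9.9800 / 261.47 + 0.049 = 0.03817 + 0.049 = 0.08717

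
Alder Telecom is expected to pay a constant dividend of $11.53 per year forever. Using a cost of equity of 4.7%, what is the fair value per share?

Zero-growth DDM (perpetuity): P₀ = D/r = 11.53 / 0.047 = 245.3191

$245.32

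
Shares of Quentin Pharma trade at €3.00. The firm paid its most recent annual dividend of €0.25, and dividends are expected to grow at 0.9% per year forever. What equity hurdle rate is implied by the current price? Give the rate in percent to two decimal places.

9.31%

Rearranging the constant-growth DDM: r = D₁/P₀ + g.
D₁ = 0.25 × (1 + 0.009) = 0.2522.
r = 0.2522 / 3.00 + 0.009 = 0.08408 + 0.009 = 0.09308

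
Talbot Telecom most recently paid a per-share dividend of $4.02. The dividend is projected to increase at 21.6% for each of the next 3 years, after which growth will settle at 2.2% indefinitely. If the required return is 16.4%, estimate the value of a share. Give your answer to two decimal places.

$46.16

Two-stage DDM. Project D₁…D_3 at 0.216, terminal growth 0.022, discount at r = 0.164.
D_1 = 4.8883
D_2 = 5.9442
D_3 = 7.2281
Terminal value at t=3: TV = D_4/(r−g) = 7.3872/(0.164−0.022) = 52.0223
P₀ = 4.8883/(1+0.164)^1 + 5.9442/(1+0.164)^2 + 7.2281/(1+0.164)^3 + 52.0223/(1+0.164)^3 = 46.1560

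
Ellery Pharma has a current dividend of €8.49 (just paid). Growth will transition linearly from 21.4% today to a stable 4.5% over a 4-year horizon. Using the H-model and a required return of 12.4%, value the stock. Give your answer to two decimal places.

H-model: P₀ = D₀[(1+g_L) + H(g_S−g_L)]/(r−g_L), with H = 4/2 = 2.
P₀ = 8.49 × [(1+0.045) + 2×(0.214−0.045)] / (0.124−0.045)
   = 8.49 × 1.3830 / 0.079 = 148.6287

€148.63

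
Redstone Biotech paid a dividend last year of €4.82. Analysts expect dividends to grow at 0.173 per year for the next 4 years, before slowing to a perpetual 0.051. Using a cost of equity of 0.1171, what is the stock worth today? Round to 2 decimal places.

Two-stage DDM. Project D₁…D_4 at 0.173, terminal growth 0.051, discount at r = 0.1171.
D_1 = 5.6539
D_2 = 6.6320
D_3 = 7.7793
D_4 = 9.1251
Terminal value at t=4: TV = D_5/(r−g) = 9.5905/(0.1171−0.051) = 145.0910
P₀ = 5.6539/(1+0.1171)^1 + 6.6320/(1+0.1171)^2 + 7.7793/(1+0.1171)^3 + 9.1251/(1+0.1171)^4 + 145.0910/(1+0.1171)^4 = 114.9848

€114.98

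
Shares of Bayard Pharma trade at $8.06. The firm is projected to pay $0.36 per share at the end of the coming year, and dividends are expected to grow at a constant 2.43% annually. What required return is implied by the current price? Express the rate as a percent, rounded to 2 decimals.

Rearranging the constant-growth DDM: r = D₁/P₀ + g.
r = 0.3600 / 8.06 + 0.0243 = 0.04467 + 0.0243 = 0.06897

6.90%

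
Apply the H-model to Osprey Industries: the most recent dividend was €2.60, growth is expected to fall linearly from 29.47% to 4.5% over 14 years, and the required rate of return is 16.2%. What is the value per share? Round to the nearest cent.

H-model: P₀ = D₀[(1+g_L) + H(g_S−g_L)]/(r−g_L), with H = 14/2 = 7.
P₀ = 2.60 × [(1+0.045) + 7×(0.2947−0.045)] / (0.162−0.045)
   = 2.60 × 2.7929 / 0.117 = 62.0644

€62.06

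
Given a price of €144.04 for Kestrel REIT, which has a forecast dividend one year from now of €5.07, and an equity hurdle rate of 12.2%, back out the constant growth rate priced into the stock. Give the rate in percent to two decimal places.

8.68%

From P₀ = D₁/(r − g), the implied growth is g = r − D₁/P₀.
g = 0.122 − 5.07/144.04 = 0.122 − 0.03520 = 0.08680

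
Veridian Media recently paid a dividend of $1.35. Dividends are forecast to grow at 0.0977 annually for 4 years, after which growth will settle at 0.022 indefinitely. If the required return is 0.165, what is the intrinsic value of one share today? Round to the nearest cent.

$12.27

Two-stage DDM. Project D₁…D_4 at 0.0977, terminal growth 0.022, discount at r = 0.165.
D_1 = 1.4819
D_2 = 1.6267
D_3 = 1.7856
D_4 = 1.9601
Terminal value at t=4: TV = D_5/(r−g) = 2.0032/(0.165−0.022) = 14.0082
P₀ = 1.4819/(1+0.165)^1 + 1.6267/(1+0.165)^2 + 1.7856/(1+0.165)^3 + 1.9601/(1+0.165)^4 + 14.0082/(1+0.165)^4 = 12.2686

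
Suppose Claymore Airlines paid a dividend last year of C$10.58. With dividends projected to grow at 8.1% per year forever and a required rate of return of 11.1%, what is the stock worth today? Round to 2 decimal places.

C$381.23

Gordon growth model: P₀ = D₁/(r − g). D₁ = 10.58 × (1 + 0.081) = 11.4370.
P₀ = 11.4370 / (0.111 − 0.081) = 11.4370 / 0.03 = 381.2327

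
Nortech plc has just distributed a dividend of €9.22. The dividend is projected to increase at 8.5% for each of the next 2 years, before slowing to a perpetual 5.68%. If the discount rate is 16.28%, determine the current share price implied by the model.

€96.66

Two-stage DDM. Project D₁…D_2 at 0.085, terminal growth 0.0568, discount at r = 0.1628.
D_1 = 10.0037
D_2 = 10.8540
Terminal value at t=2: TV = D_3/(r−g) = 11.4705/(0.1628−0.0568) = 108.2125
P₀ = 10.0037/(1+0.1628)^1 + 10.8540/(1+0.1628)^2 + 108.2125/(1+0.1628)^2 = 96.6633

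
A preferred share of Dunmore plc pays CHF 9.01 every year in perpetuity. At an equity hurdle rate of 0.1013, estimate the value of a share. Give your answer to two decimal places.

Zero-growth DDM (perpetuity): P₀ = D/r = 9.01 / 0.1013 = 88.9437

CHF 88.94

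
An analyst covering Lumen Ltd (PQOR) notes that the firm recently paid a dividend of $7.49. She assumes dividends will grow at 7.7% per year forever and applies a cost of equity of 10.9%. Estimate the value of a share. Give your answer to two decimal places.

Gordon growth model: P₀ = D₁/(r − g). D₁ = 7.49 × (1 + 0.077) = 8.0667.
P₀ = 8.0667 / (0.109 − 0.077) = 8.0667 / 0.032 = 252.0853

$252.09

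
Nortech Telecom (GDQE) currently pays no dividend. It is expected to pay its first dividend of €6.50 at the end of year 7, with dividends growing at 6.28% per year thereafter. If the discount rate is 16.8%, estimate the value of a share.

Deferred-dividend DDM. At t=6 the remaining stream is a growing perpetuity with first payment D_7 = 6.50.
V_6 = D_7/(r−g) = 6.50/(0.168−0.0628) = 61.7871
P₀ = V_6/(1+r)^6 = 61.7871/(1+0.168)^6 = 24.3355

€24.34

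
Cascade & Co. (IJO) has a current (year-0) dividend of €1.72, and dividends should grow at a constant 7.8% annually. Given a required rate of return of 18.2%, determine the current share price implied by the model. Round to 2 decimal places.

Gordon growth model: P₀ = D₁/(r − g). D₁ = 1.72 × (1 + 0.078) = 1.8542.
P₀ = 1.8542 / (0.182 − 0.078) = 1.8542 / 0.104 = 17.8285

€17.83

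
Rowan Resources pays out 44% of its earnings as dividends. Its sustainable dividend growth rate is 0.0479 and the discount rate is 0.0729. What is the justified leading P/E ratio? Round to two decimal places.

17.60

Justified leading P/E = b/(r−g) = 0.44/(0.0729−0.0479) = 17.6000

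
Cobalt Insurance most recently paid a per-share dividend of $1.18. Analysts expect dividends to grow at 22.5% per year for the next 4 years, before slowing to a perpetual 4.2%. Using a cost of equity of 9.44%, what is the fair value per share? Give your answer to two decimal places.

$43.14

Two-stage DDM. Project D₁…D_4 at 0.225, terminal growth 0.042, discount at r = 0.0944.
D_1 = 1.4455
D_2 = 1.7707
D_3 = 2.1692
D_4 = 2.6572
Terminal value at t=4: TV = D_5/(r−g) = 2.7688/(0.0944−0.042) = 52.8400
P₀ = 1.4455/(1+0.0944)^1 + 1.7707/(1+0.0944)^2 + 2.1692/(1+0.0944)^3 + 2.6572/(1+0.0944)^4 + 52.8400/(1+0.0944)^4 = 43.1413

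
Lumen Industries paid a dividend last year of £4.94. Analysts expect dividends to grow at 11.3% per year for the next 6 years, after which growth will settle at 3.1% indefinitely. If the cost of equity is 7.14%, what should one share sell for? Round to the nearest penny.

£192.38

Two-stage DDM. Project D₁…D_6 at 0.113, terminal growth 0.031, discount at r = 0.0714.
D_1 = 5.4982
D_2 = 6.1195
D_3 = 6.8110
D_4 = 7.5807
D_5 = 8.4373
D_6 = 9.3907
Terminal value at t=6: TV = D_7/(r−g) = 9.6818/(0.0714−0.031) = 239.6488
P₀ = 5.4982/(1+0.0714)^1 + 6.1195/(1+0.0714)^2 + 6.8110/(1+0.0714)^3 + 7.5807/(1+0.0714)^4 + 8.4373/(1+0.0714)^5 + 9.3907/(1+0.0714)^6 + 239.6488/(1+0.0714)^6 = 192.3792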